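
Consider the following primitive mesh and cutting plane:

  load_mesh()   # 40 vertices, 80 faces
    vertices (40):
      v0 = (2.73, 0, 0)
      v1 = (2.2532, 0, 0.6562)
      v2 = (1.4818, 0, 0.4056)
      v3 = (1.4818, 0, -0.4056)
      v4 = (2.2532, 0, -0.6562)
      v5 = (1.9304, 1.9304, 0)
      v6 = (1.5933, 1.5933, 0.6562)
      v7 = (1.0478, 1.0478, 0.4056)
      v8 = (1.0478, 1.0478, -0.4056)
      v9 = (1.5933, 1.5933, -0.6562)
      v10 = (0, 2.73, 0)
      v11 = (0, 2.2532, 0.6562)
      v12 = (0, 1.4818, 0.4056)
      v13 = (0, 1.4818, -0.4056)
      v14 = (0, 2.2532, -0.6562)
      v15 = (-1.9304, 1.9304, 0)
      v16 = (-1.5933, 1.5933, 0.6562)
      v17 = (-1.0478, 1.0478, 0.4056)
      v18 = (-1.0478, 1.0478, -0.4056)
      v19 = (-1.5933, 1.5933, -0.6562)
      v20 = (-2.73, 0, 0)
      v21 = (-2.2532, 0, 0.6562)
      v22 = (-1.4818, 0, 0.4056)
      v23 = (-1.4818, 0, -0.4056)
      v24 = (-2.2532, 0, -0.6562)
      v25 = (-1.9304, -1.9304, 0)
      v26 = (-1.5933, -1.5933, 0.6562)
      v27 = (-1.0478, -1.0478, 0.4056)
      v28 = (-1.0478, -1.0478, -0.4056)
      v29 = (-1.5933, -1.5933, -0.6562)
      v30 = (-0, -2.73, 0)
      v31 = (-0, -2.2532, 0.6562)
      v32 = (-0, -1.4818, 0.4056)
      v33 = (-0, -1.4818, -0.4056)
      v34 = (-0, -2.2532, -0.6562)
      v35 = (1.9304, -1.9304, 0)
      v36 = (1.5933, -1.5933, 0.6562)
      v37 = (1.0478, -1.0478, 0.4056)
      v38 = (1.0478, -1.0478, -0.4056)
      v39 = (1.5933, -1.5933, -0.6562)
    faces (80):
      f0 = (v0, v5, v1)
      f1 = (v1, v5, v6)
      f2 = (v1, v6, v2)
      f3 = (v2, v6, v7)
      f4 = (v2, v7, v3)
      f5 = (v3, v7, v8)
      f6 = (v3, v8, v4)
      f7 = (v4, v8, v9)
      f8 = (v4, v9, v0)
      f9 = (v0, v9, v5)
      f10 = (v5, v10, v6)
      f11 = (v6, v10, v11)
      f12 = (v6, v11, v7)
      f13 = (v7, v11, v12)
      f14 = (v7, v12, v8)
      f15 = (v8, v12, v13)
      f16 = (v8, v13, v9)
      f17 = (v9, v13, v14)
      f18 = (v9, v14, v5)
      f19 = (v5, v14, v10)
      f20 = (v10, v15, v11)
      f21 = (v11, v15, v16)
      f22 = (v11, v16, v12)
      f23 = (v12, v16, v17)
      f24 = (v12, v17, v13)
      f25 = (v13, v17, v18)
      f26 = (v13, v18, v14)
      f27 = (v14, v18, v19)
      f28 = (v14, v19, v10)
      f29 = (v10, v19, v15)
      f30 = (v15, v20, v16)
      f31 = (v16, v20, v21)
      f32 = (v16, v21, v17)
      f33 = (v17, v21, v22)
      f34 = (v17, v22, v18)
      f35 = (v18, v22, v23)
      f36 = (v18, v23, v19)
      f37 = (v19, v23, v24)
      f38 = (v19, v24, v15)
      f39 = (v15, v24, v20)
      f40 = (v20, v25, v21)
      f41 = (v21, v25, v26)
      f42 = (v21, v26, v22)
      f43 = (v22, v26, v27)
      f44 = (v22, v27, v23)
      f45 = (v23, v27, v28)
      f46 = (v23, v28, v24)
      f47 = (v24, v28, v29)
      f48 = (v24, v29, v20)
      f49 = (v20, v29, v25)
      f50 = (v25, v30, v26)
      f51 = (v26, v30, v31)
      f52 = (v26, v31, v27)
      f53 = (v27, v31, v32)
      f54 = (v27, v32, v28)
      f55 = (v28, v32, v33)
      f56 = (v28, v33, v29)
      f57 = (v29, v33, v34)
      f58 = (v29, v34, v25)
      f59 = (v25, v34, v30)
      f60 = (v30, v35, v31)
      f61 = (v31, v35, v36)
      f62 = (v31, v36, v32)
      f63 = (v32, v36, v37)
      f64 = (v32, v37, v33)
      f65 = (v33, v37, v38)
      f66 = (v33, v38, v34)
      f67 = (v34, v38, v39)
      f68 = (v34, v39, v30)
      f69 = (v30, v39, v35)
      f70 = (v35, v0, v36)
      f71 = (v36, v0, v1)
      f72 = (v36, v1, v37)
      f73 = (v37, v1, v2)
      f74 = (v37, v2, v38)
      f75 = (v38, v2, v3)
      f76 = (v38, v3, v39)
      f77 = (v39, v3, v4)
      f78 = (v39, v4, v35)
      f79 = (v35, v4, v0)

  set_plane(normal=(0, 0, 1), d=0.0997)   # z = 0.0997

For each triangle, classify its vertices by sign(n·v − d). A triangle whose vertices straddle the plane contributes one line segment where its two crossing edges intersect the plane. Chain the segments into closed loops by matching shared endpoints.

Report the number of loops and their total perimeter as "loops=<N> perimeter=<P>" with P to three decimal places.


Straddling triangles (32 of 80):
  (v0,v5,v1) [--+] → (1.97944, 1.6371, 0.0997)–(2.65756, 0, 0.0997)  len=1.7720
  (v1,v5,v6) [+-+] → (1.97944, 1.6371, 0.0997)–(1.87918, 1.87918, 0.0997)  len=0.2620
  (v2,v7,v3) [++-] → (1.21146, 0.652679, 0.0997)–(1.4818, 0, 0.0997)  len=0.7065
  (v3,v7,v8) [-+-] → (1.21146, 0.652679, 0.0997)–(1.0478, 1.0478, 0.0997)  len=0.4277
  (v5,v10,v6) [--+] → (0.242079, 2.5573, 0.0997)–(1.87918, 1.87918, 0.0997)  len=1.7720
  (v6,v10,v11) [+-+] → (0.242079, 2.5573, 0.0997)–(0, 2.65756, 0.0997)  len=0.2620
  (v7,v12,v8) [++-] → (0.395121, 1.31814, 0.0997)–(1.0478, 1.0478, 0.0997)  len=0.7065
  (v8,v12,v13) [-+-] → (0.395121, 1.31814, 0.0997)–(0, 1.4818, 0.0997)  len=0.4277
  (v10,v15,v11) [--+] → (-1.6371, 1.97944, 0.0997)–(0, 2.65756, 0.0997)  len=1.7720
  (v11,v15,v16) [+-+] → (-1.6371, 1.97944, 0.0997)–(-1.87918, 1.87918, 0.0997)  len=0.2620
  (v12,v17,v13) [++-] → (-0.652679, 1.21146, 0.0997)–(0, 1.4818, 0.0997)  len=0.7065
  (v13,v17,v18) [-+-] → (-0.652679, 1.21146, 0.0997)–(-1.0478, 1.0478, 0.0997)  len=0.4277
  (v15,v20,v16) [--+] → (-2.5573, 0.242079, 0.0997)–(-1.87918, 1.87918, 0.0997)  len=1.7720
  (v16,v20,v21) [+-+] → (-2.5573, 0.242079, 0.0997)–(-2.65756, 0, 0.0997)  len=0.2620
  (v17,v22,v18) [++-] → (-1.31814, 0.395121, 0.0997)–(-1.0478, 1.0478, 0.0997)  len=0.7065
  (v18,v22,v23) [-+-] → (-1.31814, 0.395121, 0.0997)–(-1.4818, 0, 0.0997)  len=0.4277
  (v20,v25,v21) [--+] → (-1.97944, -1.6371, 0.0997)–(-2.65756, 0, 0.0997)  len=1.7720
  (v21,v25,v26) [+-+] → (-1.97944, -1.6371, 0.0997)–(-1.87918, -1.87918, 0.0997)  len=0.2620
  (v22,v27,v23) [++-] → (-1.21146, -0.652679, 0.0997)–(-1.4818, 0, 0.0997)  len=0.7065
  (v23,v27,v28) [-+-] → (-1.21146, -0.652679, 0.0997)–(-1.0478, -1.0478, 0.0997)  len=0.4277
  (v25,v30,v26) [--+] → (-0.242079, -2.5573, 0.0997)–(-1.87918, -1.87918, 0.0997)  len=1.7720
  (v26,v30,v31) [+-+] → (-0.242079, -2.5573, 0.0997)–(0, -2.65756, 0.0997)  len=0.2620
  (v27,v32,v28) [++-] → (-0.395121, -1.31814, 0.0997)–(-1.0478, -1.0478, 0.0997)  len=0.7065
  (v28,v32,v33) [-+-] → (-0.395121, -1.31814, 0.0997)–(0, -1.4818, 0.0997)  len=0.4277
  (v30,v35,v31) [--+] → (1.6371, -1.97944, 0.0997)–(0, -2.65756, 0.0997)  len=1.7720
  (v31,v35,v36) [+-+] → (1.6371, -1.97944, 0.0997)–(1.87918, -1.87918, 0.0997)  len=0.2620
  (v32,v37,v33) [++-] → (0.652679, -1.21146, 0.0997)–(0, -1.4818, 0.0997)  len=0.7065
  (v33,v37,v38) [-+-] → (0.652679, -1.21146, 0.0997)–(1.0478, -1.0478, 0.0997)  len=0.4277
  (v35,v0,v36) [--+] → (2.5573, -0.242079, 0.0997)–(1.87918, -1.87918, 0.0997)  len=1.7720
  (v36,v0,v1) [+-+] → (2.5573, -0.242079, 0.0997)–(2.65756, 0, 0.0997)  len=0.2620
  (v37,v2,v38) [++-] → (1.31814, -0.395121, 0.0997)–(1.0478, -1.0478, 0.0997)  len=0.7065
  (v38,v2,v3) [-+-] → (1.31814, -0.395121, 0.0997)–(1.4818, 0, 0.0997)  len=0.4277

Chained into 2 loop(s):
  loop 1: 16 segments, perimeter = 16.2721
  loop 2: 16 segments, perimeter = 9.0730
Total perimeter = 25.345

loops=2 perimeter=25.345


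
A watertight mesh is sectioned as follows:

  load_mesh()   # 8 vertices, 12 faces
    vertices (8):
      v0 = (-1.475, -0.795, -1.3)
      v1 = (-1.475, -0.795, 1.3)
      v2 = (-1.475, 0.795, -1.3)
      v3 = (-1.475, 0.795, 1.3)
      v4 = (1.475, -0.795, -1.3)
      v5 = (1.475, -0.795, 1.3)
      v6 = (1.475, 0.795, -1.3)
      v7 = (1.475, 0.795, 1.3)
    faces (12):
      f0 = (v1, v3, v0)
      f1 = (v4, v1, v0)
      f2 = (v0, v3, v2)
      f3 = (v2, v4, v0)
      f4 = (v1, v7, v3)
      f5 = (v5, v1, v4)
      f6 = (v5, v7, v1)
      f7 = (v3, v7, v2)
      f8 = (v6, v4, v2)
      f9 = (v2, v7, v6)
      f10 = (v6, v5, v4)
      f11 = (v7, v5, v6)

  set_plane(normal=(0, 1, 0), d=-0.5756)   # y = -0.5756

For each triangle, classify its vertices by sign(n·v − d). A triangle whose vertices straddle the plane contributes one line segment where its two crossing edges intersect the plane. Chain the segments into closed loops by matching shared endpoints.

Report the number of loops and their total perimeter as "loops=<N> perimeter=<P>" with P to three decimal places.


loops=1 perimeter=11.100

Straddling triangles (8 of 12):
  (v1,v3,v0) [-+-] → (-1.475, -0.5756, 1.3)–(-1.475, -0.5756, -0.941233)  len=2.2412
  (v0,v3,v2) [-++] → (-1.475, -0.5756, -0.941233)–(-1.475, -0.5756, -1.3)  len=0.3588
  (v2,v4,v0) [+--] → (1.06794, -0.5756, -1.3)–(-1.475, -0.5756, -1.3)  len=2.5429
  (v1,v7,v3) [-++] → (-1.06794, -0.5756, 1.3)–(-1.475, -0.5756, 1.3)  len=0.4071
  (v5,v7,v1) [-+-] → (1.475, -0.5756, 1.3)–(-1.06794, -0.5756, 1.3)  len=2.5429
  (v6,v4,v2) [+-+] → (1.475, -0.5756, -1.3)–(1.06794, -0.5756, -1.3)  len=0.4071
  (v6,v5,v4) [+--] → (1.475, -0.5756, 0.941233)–(1.475, -0.5756, -1.3)  len=2.2412
  (v7,v5,v6) [+-+] → (1.475, -0.5756, 1.3)–(1.475, -0.5756, 0.941233)  len=0.3588

Chained into 1 loop(s):
  loop 1: 8 segments, perimeter = 11.1000
Total perimeter = 11.100


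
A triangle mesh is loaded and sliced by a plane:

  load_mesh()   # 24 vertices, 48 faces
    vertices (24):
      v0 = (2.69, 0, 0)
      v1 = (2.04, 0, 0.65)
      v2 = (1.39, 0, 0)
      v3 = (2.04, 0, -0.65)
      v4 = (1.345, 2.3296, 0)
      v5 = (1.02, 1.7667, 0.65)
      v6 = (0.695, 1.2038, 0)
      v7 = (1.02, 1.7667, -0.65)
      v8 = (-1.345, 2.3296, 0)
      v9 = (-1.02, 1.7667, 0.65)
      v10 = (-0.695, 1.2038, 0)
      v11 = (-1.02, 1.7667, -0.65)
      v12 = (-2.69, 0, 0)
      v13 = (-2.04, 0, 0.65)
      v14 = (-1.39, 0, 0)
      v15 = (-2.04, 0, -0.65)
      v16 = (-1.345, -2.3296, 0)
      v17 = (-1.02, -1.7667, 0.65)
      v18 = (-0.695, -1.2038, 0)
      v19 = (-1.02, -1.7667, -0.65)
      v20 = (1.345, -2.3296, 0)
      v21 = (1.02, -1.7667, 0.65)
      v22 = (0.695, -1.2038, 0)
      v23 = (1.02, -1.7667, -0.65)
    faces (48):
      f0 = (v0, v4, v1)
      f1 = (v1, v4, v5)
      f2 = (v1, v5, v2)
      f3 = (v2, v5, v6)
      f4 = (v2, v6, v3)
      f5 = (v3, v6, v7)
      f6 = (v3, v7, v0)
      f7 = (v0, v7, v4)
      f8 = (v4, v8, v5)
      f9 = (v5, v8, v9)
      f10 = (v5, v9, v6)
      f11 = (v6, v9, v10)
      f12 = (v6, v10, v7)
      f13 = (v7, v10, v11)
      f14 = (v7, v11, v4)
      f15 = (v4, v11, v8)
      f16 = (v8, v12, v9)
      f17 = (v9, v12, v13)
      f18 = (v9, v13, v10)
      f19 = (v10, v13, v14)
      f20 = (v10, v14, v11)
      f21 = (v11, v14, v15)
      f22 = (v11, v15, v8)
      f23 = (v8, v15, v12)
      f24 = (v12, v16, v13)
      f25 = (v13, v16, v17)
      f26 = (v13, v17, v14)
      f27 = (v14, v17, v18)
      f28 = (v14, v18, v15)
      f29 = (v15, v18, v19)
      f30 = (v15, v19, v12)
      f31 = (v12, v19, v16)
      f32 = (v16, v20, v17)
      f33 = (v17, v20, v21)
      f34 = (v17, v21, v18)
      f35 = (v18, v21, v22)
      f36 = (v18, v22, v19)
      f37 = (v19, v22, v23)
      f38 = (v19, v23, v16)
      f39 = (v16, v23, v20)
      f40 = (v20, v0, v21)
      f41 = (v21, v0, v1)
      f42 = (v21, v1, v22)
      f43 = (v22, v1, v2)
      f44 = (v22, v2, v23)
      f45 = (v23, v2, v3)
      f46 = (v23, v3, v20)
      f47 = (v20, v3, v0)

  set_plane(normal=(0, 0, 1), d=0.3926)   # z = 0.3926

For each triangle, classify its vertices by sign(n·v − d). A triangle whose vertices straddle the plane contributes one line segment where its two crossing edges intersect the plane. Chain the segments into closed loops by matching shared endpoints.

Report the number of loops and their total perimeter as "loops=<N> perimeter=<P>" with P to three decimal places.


loops=2 perimeter=24.480

Straddling triangles (24 of 48):
  (v0,v4,v1) [--+] → (1.76478, 0.922522, 0.3926)–(2.2974, 0, 0.3926)  len=1.0652
  (v1,v4,v5) [+-+] → (1.76478, 0.922522, 0.3926)–(1.1487, 1.98961, 0.3926)  len=1.2322
  (v1,v5,v2) [++-] → (1.16652, 1.06709, 0.3926)–(1.7826, 0, 0.3926)  len=1.2322
  (v2,v5,v6) [-+-] → (1.16652, 1.06709, 0.3926)–(0.8913, 1.54379, 0.3926)  len=0.5504
  (v4,v8,v5) [--+] → (0.08346, 1.98961, 0.3926)–(1.1487, 1.98961, 0.3926)  len=1.0652
  (v5,v8,v9) [+-+] → (0.08346, 1.98961, 0.3926)–(-1.1487, 1.98961, 0.3926)  len=1.2322
  (v5,v9,v6) [++-] → (-0.34086, 1.54379, 0.3926)–(0.8913, 1.54379, 0.3926)  len=1.2322
  (v6,v9,v10) [-+-] → (-0.34086, 1.54379, 0.3926)–(-0.8913, 1.54379, 0.3926)  len=0.5504
  (v8,v12,v9) [--+] → (-1.68132, 1.06709, 0.3926)–(-1.1487, 1.98961, 0.3926)  len=1.0652
  (v9,v12,v13) [+-+] → (-1.68132, 1.06709, 0.3926)–(-2.2974, 0, 0.3926)  len=1.2322
  (v9,v13,v10) [++-] → (-1.50738, 0.476705, 0.3926)–(-0.8913, 1.54379, 0.3926)  len=1.2322
  (v10,v13,v14) [-+-] → (-1.50738, 0.476705, 0.3926)–(-1.7826, 0, 0.3926)  len=0.5504
  (v12,v16,v13) [--+] → (-1.76478, -0.922522, 0.3926)–(-2.2974, 0, 0.3926)  len=1.0652
  (v13,v16,v17) [+-+] → (-1.76478, -0.922522, 0.3926)–(-1.1487, -1.98961, 0.3926)  len=1.2322
  (v13,v17,v14) [++-] → (-1.16652, -1.06709, 0.3926)–(-1.7826, 0, 0.3926)  len=1.2322
  (v14,v17,v18) [-+-] → (-1.16652, -1.06709, 0.3926)–(-0.8913, -1.54379, 0.3926)  len=0.5504
  (v16,v20,v17) [--+] → (-0.08346, -1.98961, 0.3926)–(-1.1487, -1.98961, 0.3926)  len=1.0652
  (v17,v20,v21) [+-+] → (-0.08346, -1.98961, 0.3926)–(1.1487, -1.98961, 0.3926)  len=1.2322
  (v17,v21,v18) [++-] → (0.34086, -1.54379, 0.3926)–(-0.8913, -1.54379, 0.3926)  len=1.2322
  (v18,v21,v22) [-+-] → (0.34086, -1.54379, 0.3926)–(0.8913, -1.54379, 0.3926)  len=0.5504
  (v20,v0,v21) [--+] → (1.68132, -1.06709, 0.3926)–(1.1487, -1.98961, 0.3926)  len=1.0652
  (v21,v0,v1) [+-+] → (1.68132, -1.06709, 0.3926)–(2.2974, 0, 0.3926)  len=1.2322
  (v21,v1,v22) [++-] → (1.50738, -0.476705, 0.3926)–(0.8913, -1.54379, 0.3926)  len=1.2322
  (v22,v1,v2) [-+-] → (1.50738, -0.476705, 0.3926)–(1.7826, 0, 0.3926)  len=0.5504

Chained into 2 loop(s):
  loop 1: 12 segments, perimeter = 13.7844
  loop 2: 12 segments, perimeter = 10.6957
Total perimeter = 24.480


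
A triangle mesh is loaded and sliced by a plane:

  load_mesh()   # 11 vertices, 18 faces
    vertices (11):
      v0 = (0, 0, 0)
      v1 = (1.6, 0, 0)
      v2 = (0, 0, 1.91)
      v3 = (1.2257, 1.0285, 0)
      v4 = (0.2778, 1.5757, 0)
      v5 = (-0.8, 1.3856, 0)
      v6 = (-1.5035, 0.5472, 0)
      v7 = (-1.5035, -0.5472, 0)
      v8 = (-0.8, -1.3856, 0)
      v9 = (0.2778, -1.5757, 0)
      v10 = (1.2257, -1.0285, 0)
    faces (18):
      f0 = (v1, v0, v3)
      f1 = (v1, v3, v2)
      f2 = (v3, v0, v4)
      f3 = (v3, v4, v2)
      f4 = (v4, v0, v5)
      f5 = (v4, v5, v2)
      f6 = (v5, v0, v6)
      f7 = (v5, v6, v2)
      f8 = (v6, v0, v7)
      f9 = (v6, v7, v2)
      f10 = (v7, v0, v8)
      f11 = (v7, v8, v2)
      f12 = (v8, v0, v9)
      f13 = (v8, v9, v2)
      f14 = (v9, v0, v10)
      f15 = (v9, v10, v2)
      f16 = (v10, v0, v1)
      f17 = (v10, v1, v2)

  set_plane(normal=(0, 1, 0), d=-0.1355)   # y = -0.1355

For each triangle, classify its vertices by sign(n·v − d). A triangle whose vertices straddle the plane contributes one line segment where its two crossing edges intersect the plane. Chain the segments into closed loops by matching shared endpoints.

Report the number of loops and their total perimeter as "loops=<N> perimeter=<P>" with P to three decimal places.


loops=1 perimeter=7.724

Straddling triangles (10 of 18):
  (v6,v0,v7) [++-] → (-0.372303, -0.1355, 0)–(-1.5035, -0.1355, 0)  len=1.1312
  (v6,v7,v2) [+-+] → (-1.5035, -0.1355, 0)–(-0.372303, -0.1355, 1.43704)  len=1.8288
  (v7,v0,v8) [-+-] → (-0.372303, -0.1355, 0)–(-0.0782333, -0.1355, 0)  len=0.2941
  (v7,v8,v2) [--+] → (-0.0782333, -0.1355, 1.72322)–(-0.372303, -0.1355, 1.43704)  len=0.4103
  (v8,v0,v9) [-+-] → (-0.0782333, -0.1355, 0)–(0.023889, -0.1355, 0)  len=0.1021
  (v8,v9,v2) [--+] → (0.023889, -0.1355, 1.74575)–(-0.0782333, -0.1355, 1.72322)  len=0.1046
  (v9,v0,v10) [-+-] → (0.023889, -0.1355, 0)–(0.16148, -0.1355, 0)  len=0.1376
  (v9,v10,v2) [--+] → (0.16148, -0.1355, 1.65837)–(0.023889, -0.1355, 1.74575)  len=0.1630
  (v10,v0,v1) [-++] → (0.16148, -0.1355, 0)–(1.55069, -0.1355, 0)  len=1.3892
  (v10,v1,v2) [-++] → (1.55069, -0.1355, 0)–(0.16148, -0.1355, 1.65837)  len=2.1633

Chained into 1 loop(s):
  loop 1: 10 segments, perimeter = 7.7243
Total perimeter = 7.724


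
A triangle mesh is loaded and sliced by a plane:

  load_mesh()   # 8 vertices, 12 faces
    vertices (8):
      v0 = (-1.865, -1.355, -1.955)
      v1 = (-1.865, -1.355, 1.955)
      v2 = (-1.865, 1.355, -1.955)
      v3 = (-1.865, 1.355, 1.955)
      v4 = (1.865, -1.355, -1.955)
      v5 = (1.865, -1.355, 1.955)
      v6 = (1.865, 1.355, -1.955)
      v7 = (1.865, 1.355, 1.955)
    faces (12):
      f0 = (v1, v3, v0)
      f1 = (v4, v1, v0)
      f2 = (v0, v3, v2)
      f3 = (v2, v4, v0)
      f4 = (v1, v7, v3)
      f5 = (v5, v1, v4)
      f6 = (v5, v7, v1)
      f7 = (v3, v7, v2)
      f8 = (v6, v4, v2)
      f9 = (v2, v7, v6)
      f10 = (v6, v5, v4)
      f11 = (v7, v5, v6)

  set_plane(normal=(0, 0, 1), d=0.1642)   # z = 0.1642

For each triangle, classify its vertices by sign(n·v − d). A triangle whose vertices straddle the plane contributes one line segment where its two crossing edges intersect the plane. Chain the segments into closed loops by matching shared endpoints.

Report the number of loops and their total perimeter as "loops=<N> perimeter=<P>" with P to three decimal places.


loops=1 perimeter=12.880

Straddling triangles (8 of 12):
  (v1,v3,v0) [++-] → (-1.865, 0.113806, 0.1642)–(-1.865, -1.355, 0.1642)  len=1.4688
  (v4,v1,v0) [-+-] → (-0.156641, -1.355, 0.1642)–(-1.865, -1.355, 0.1642)  len=1.7084
  (v0,v3,v2) [-+-] → (-1.865, 0.113806, 0.1642)–(-1.865, 1.355, 0.1642)  len=1.2412
  (v5,v1,v4) [++-] → (-0.156641, -1.355, 0.1642)–(1.865, -1.355, 0.1642)  len=2.0216
  (v3,v7,v2) [++-] → (0.156641, 1.355, 0.1642)–(-1.865, 1.355, 0.1642)  len=2.0216
  (v2,v7,v6) [-+-] → (0.156641, 1.355, 0.1642)–(1.865, 1.355, 0.1642)  len=1.7084
  (v6,v5,v4) [-+-] → (1.865, -0.113806, 0.1642)–(1.865, -1.355, 0.1642)  len=1.2412
  (v7,v5,v6) [++-] → (1.865, -0.113806, 0.1642)–(1.865, 1.355, 0.1642)  len=1.4688

Chained into 1 loop(s):
  loop 1: 8 segments, perimeter = 12.8800
Total perimeter = 12.880


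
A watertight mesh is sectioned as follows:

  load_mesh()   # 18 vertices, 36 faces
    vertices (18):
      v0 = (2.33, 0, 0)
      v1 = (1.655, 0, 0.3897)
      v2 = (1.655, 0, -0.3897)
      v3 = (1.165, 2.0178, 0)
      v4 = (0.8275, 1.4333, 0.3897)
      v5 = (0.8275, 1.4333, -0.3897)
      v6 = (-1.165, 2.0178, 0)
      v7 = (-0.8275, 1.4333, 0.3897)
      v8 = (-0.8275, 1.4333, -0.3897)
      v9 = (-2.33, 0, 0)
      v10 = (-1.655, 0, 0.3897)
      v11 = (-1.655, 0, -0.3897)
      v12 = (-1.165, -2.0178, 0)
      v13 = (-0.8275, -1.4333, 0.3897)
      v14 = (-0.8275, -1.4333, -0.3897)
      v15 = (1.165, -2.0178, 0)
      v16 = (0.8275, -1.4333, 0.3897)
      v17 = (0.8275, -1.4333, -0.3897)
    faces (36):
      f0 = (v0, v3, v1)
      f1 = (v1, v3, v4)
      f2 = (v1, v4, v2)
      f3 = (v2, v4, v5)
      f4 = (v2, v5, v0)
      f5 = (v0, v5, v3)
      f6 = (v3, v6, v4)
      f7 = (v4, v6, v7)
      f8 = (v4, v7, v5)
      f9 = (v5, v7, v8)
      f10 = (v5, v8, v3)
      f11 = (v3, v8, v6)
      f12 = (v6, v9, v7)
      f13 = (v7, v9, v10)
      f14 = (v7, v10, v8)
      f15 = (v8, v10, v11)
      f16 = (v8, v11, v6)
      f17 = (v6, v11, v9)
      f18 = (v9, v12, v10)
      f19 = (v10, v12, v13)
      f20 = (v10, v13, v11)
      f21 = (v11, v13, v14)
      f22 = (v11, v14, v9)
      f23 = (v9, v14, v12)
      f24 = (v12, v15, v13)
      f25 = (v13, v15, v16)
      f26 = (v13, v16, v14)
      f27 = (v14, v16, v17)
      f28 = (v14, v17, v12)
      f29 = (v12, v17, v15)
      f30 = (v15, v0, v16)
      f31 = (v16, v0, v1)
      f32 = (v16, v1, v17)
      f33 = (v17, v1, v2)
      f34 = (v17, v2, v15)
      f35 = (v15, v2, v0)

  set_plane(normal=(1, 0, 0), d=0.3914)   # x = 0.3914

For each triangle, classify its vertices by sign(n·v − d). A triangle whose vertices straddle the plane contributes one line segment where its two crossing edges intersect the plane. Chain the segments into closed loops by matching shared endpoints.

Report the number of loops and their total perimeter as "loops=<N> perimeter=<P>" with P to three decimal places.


Straddling triangles (12 of 36):
  (v3,v6,v4) [+-+] → (0.3914, 2.0178, 0)–(0.3914, 1.56123, 0.304406)  len=0.5487
  (v4,v6,v7) [+--] → (0.3914, 1.56123, 0.304406)–(0.3914, 1.4333, 0.3897)  len=0.1538
  (v4,v7,v5) [+-+] → (0.3914, 1.4333, 0.3897)–(0.3914, 1.4333, -0.184325)  len=0.5740
  (v5,v7,v8) [+--] → (0.3914, 1.4333, -0.184325)–(0.3914, 1.4333, -0.3897)  len=0.2054
  (v5,v8,v3) [+-+] → (0.3914, 1.4333, -0.3897)–(0.3914, 1.79086, -0.151303)  len=0.4298
  (v3,v8,v6) [+--] → (0.3914, 1.79086, -0.151303)–(0.3914, 2.0178, 0)  len=0.2727
  (v12,v15,v13) [-+-] → (0.3914, -2.0178, 0)–(0.3914, -1.79086, 0.151303)  len=0.2727
  (v13,v15,v16) [-++] → (0.3914, -1.79086, 0.151303)–(0.3914, -1.4333, 0.3897)  len=0.4298
  (v13,v16,v14) [-+-] → (0.3914, -1.4333, 0.3897)–(0.3914, -1.4333, 0.184325)  len=0.2054
  (v14,v16,v17) [-++] → (0.3914, -1.4333, 0.184325)–(0.3914, -1.4333, -0.3897)  len=0.5740
  (v14,v17,v12) [-+-] → (0.3914, -1.4333, -0.3897)–(0.3914, -1.56123, -0.304406)  len=0.1538
  (v12,v17,v15) [-++] → (0.3914, -1.56123, -0.304406)–(0.3914, -2.0178, 0)  len=0.5487

Chained into 2 loop(s):
  loop 1: 6 segments, perimeter = 2.1844
  loop 2: 6 segments, perimeter = 2.1844
Total perimeter = 4.369

loops=2 perimeter=4.369


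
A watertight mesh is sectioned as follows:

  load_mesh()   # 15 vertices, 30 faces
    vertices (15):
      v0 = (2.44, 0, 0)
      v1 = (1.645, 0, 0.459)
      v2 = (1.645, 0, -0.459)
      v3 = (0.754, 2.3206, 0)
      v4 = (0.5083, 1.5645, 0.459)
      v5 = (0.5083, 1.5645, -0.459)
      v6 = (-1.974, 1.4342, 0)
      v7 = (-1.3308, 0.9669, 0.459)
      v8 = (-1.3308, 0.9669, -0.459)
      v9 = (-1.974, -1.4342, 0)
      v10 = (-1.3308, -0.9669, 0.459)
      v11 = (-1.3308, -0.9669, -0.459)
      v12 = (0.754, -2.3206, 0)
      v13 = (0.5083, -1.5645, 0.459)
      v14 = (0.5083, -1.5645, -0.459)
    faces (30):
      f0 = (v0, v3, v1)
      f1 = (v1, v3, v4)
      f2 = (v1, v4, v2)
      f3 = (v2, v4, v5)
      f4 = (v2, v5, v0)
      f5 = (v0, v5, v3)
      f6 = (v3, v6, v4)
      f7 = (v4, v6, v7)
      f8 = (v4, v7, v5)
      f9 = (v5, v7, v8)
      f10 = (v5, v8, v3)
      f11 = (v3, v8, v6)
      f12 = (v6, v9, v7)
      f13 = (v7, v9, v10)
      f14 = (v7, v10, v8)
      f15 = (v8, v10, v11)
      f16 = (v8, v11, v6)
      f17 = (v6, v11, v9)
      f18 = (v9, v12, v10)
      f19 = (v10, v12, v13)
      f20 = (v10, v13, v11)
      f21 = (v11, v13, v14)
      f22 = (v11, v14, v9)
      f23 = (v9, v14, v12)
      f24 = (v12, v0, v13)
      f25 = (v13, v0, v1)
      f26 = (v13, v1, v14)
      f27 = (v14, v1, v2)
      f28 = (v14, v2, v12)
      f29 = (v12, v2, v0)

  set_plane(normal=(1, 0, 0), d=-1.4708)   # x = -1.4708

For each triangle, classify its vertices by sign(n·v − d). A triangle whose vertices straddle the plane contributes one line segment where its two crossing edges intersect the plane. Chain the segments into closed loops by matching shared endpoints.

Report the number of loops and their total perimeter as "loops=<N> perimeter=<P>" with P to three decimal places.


loops=1 perimeter=6.832

Straddling triangles (10 of 30):
  (v3,v6,v4) [+-+] → (-1.4708, 1.5977, 0)–(-1.4708, 1.46061, 0.0930463)  len=0.1657
  (v4,v6,v7) [+-+] → (-1.4708, 1.46061, 0.0930463)–(-1.4708, 1.06861, 0.359093)  len=0.4738
  (v3,v8,v6) [++-] → (-1.4708, 1.06861, -0.359093)–(-1.4708, 1.5977, 0)  len=0.6394
  (v6,v9,v7) [--+] → (-1.4708, 0.444273, 0.359093)–(-1.4708, 1.06861, 0.359093)  len=0.6243
  (v7,v9,v10) [+-+] → (-1.4708, 0.444273, 0.359093)–(-1.4708, -1.06861, 0.359093)  len=1.5129
  (v8,v11,v6) [++-] → (-1.4708, -0.444273, -0.359093)–(-1.4708, 1.06861, -0.359093)  len=1.5129
  (v6,v11,v9) [-+-] → (-1.4708, -0.444273, -0.359093)–(-1.4708, -1.06861, -0.359093)  len=0.6243
  (v9,v12,v10) [-++] → (-1.4708, -1.5977, 0)–(-1.4708, -1.06861, 0.359093)  len=0.6394
  (v11,v14,v9) [++-] → (-1.4708, -1.46061, -0.0930463)–(-1.4708, -1.06861, -0.359093)  len=0.4738
  (v9,v14,v12) [-++] → (-1.4708, -1.46061, -0.0930463)–(-1.4708, -1.5977, 0)  len=0.1657

Chained into 1 loop(s):
  loop 1: 10 segments, perimeter = 6.8322
Total perimeter = 6.832


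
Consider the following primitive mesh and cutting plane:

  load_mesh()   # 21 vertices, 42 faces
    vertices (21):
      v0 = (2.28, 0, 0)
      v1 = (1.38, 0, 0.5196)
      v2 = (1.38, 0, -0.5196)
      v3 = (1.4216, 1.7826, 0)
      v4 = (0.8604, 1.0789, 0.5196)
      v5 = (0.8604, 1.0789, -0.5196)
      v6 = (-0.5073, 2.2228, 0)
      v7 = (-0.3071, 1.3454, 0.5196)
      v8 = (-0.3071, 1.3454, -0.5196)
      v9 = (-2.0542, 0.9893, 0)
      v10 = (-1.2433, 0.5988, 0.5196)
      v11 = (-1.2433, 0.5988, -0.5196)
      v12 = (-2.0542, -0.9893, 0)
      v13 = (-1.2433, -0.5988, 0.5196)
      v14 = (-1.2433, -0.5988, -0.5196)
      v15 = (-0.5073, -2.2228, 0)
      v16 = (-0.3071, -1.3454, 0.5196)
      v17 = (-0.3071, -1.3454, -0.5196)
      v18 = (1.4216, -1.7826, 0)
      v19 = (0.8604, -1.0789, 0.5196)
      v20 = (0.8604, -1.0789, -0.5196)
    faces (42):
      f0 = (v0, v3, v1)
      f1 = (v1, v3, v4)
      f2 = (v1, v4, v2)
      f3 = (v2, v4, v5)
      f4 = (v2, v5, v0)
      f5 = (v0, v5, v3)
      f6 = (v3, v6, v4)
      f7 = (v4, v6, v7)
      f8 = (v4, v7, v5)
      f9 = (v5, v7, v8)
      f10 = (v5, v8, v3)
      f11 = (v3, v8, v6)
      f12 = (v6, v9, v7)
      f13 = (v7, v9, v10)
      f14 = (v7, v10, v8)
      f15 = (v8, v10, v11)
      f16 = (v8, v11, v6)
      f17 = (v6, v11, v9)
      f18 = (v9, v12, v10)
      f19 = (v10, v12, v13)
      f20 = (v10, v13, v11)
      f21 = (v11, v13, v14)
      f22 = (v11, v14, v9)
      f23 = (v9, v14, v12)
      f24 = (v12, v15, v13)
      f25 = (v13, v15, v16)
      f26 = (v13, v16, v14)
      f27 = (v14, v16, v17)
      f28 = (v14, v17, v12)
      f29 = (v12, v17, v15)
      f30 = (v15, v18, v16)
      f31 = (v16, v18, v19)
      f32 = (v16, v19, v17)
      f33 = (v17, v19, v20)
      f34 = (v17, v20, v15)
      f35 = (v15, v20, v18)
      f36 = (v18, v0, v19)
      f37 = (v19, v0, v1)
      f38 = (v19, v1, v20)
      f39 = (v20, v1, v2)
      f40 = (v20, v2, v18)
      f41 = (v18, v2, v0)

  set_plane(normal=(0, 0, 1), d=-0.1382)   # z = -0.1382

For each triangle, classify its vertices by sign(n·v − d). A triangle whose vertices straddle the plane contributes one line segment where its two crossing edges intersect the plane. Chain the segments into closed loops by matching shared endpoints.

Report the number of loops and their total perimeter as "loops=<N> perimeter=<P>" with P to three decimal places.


Straddling triangles (28 of 42):
  (v1,v4,v2) [++-] → (1.1893, 0.39597, -0.1382)–(1.38, 0, -0.1382)  len=0.4395
  (v2,v4,v5) [-+-] → (1.1893, 0.39597, -0.1382)–(0.8604, 1.0789, -0.1382)  len=0.7580
  (v2,v5,v0) [--+] → (1.90242, 0.286959, -0.1382)–(2.04062, 0, -0.1382)  len=0.3185
  (v0,v5,v3) [+-+] → (1.90242, 0.286959, -0.1382)–(1.27234, 1.59543, -0.1382)  len=1.4523
  (v4,v7,v5) [++-] → (0.431912, 1.17671, -0.1382)–(0.8604, 1.0789, -0.1382)  len=0.4395
  (v5,v7,v8) [-+-] → (0.431912, 1.17671, -0.1382)–(-0.3071, 1.3454, -0.1382)  len=0.7580
  (v5,v8,v3) [--+] → (0.961811, 1.66632, -0.1382)–(1.27234, 1.59543, -0.1382)  len=0.3185
  (v3,v8,v6) [+-+] → (0.961811, 1.66632, -0.1382)–(-0.454052, 1.98943, -0.1382)  len=1.4523
  (v7,v10,v8) [++-] → (-0.650698, 1.07139, -0.1382)–(-0.3071, 1.3454, -0.1382)  len=0.4395
  (v8,v10,v11) [-+-] → (-0.650698, 1.07139, -0.1382)–(-1.2433, 0.5988, -0.1382)  len=0.7580
  (v8,v11,v6) [--+] → (-0.703057, 1.79086, -0.1382)–(-0.454052, 1.98943, -0.1382)  len=0.3185
  (v6,v11,v9) [+-+] → (-0.703057, 1.79086, -0.1382)–(-1.83852, 0.885437, -0.1382)  len=1.4523
  (v10,v13,v11) [++-] → (-1.2433, 0.159265, -0.1382)–(-1.2433, 0.5988, -0.1382)  len=0.4395
  (v11,v13,v14) [-+-] → (-1.2433, 0.159265, -0.1382)–(-1.2433, -0.5988, -0.1382)  len=0.7581
  (v11,v14,v9) [--+] → (-1.83852, 0.566907, -0.1382)–(-1.83852, 0.885437, -0.1382)  len=0.3185
  (v9,v14,v12) [+-+] → (-1.83852, 0.566907, -0.1382)–(-1.83852, -0.885437, -0.1382)  len=1.4523
  (v13,v16,v14) [++-] → (-0.899702, -0.872812, -0.1382)–(-1.2433, -0.5988, -0.1382)  len=0.4395
  (v14,v16,v17) [-+-] → (-0.899702, -0.872812, -0.1382)–(-0.3071, -1.3454, -0.1382)  len=0.7580
  (v14,v17,v12) [--+] → (-1.58952, -1.08401, -0.1382)–(-1.83852, -0.885437, -0.1382)  len=0.3185
  (v12,v17,v15) [+-+] → (-1.58952, -1.08401, -0.1382)–(-0.454052, -1.98943, -0.1382)  len=1.4523
  (v16,v19,v17) [++-] → (0.121388, -1.24759, -0.1382)–(-0.3071, -1.3454, -0.1382)  len=0.4395
  (v17,v19,v20) [-+-] → (0.121388, -1.24759, -0.1382)–(0.8604, -1.0789, -0.1382)  len=0.7580
  (v17,v20,v15) [--+] → (-0.143528, -1.91855, -0.1382)–(-0.454052, -1.98943, -0.1382)  len=0.3185
  (v15,v20,v18) [+-+] → (-0.143528, -1.91855, -0.1382)–(1.27234, -1.59543, -0.1382)  len=1.4523
  (v19,v1,v20) [++-] → (1.0511, -0.68293, -0.1382)–(0.8604, -1.0789, -0.1382)  len=0.4395
  (v20,v1,v2) [-+-] → (1.0511, -0.68293, -0.1382)–(1.38, 0, -0.1382)  len=0.7580
  (v20,v2,v18) [--+] → (1.41054, -1.30848, -0.1382)–(1.27234, -1.59543, -0.1382)  len=0.3185
  (v18,v2,v0) [+-+] → (1.41054, -1.30848, -0.1382)–(2.04062, 0, -0.1382)  len=1.4523

Chained into 2 loop(s):
  loop 1: 14 segments, perimeter = 8.3826
  loop 2: 14 segments, perimeter = 12.3955
Total perimeter = 20.778

loops=2 perimeter=20.778


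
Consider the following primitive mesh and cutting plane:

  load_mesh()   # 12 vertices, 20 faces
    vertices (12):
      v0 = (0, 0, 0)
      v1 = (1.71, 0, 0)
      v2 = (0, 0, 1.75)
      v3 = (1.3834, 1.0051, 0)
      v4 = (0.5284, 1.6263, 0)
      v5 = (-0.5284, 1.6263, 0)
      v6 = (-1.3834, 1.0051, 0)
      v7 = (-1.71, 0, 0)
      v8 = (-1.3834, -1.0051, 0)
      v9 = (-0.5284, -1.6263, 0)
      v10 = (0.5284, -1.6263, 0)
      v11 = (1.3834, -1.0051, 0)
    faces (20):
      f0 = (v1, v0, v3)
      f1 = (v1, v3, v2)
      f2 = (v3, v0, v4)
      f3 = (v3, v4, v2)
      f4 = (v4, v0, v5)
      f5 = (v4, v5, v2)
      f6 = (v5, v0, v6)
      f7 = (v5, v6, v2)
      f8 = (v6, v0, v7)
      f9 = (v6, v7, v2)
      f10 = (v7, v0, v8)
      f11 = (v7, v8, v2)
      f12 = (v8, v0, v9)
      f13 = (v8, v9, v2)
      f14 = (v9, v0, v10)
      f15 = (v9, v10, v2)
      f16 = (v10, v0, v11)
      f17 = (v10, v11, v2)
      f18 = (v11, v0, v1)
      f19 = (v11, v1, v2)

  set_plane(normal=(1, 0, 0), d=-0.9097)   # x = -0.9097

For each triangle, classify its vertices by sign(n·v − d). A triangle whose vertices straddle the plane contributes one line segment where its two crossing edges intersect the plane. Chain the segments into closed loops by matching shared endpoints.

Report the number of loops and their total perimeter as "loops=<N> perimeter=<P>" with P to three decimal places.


loops=1 perimeter=5.917

Straddling triangles (8 of 20):
  (v5,v0,v6) [++-] → (-0.9097, 0.660936, 0)–(-0.9097, 1.34927, 0)  len=0.6883
  (v5,v6,v2) [+-+] → (-0.9097, 1.34927, 0)–(-0.9097, 0.660936, 0.59923)  len=0.9126
  (v6,v0,v7) [-+-] → (-0.9097, 0.660936, 0)–(-0.9097, 0, 0)  len=0.6609
  (v6,v7,v2) [--+] → (-0.9097, 0, 0.81902)–(-0.9097, 0.660936, 0.59923)  len=0.6965
  (v7,v0,v8) [-+-] → (-0.9097, 0, 0)–(-0.9097, -0.660936, 0)  len=0.6609
  (v7,v8,v2) [--+] → (-0.9097, -0.660936, 0.59923)–(-0.9097, 0, 0.81902)  len=0.6965
  (v8,v0,v9) [-++] → (-0.9097, -0.660936, 0)–(-0.9097, -1.34927, 0)  len=0.6883
  (v8,v9,v2) [-++] → (-0.9097, -1.34927, 0)–(-0.9097, -0.660936, 0.59923)  len=0.9126

Chained into 1 loop(s):
  loop 1: 8 segments, perimeter = 5.9168
Total perimeter = 5.917


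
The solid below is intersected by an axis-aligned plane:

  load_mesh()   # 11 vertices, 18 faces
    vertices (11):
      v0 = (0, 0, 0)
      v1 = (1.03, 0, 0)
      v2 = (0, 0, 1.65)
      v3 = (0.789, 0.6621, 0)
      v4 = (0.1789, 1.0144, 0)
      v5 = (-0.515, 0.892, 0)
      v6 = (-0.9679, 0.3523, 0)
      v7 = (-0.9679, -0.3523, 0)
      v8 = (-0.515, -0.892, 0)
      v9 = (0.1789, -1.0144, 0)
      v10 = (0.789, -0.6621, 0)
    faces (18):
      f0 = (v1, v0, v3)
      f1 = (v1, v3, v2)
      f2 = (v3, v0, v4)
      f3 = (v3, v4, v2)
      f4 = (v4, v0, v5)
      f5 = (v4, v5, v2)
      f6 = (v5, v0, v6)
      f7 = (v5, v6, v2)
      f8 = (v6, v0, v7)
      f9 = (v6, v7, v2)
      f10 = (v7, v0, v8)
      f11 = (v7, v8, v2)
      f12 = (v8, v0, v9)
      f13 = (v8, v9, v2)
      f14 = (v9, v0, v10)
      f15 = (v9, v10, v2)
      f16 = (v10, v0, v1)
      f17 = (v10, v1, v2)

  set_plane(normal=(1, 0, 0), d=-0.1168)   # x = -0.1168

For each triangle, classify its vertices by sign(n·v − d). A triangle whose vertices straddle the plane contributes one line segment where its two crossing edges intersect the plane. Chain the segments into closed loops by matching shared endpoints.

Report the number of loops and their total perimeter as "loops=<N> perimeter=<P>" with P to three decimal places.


loops=1 perimeter=5.454

Straddling triangles (10 of 18):
  (v4,v0,v5) [++-] → (-0.1168, 0.202302, 0)–(-0.1168, 0.96224, 0)  len=0.7599
  (v4,v5,v2) [+-+] → (-0.1168, 0.96224, 0)–(-0.1168, 0.202302, 1.27579)  len=1.4850
  (v5,v0,v6) [-+-] → (-0.1168, 0.202302, 0)–(-0.1168, 0.0425133, 0)  len=0.1598
  (v5,v6,v2) [--+] → (-0.1168, 0.0425133, 1.45089)–(-0.1168, 0.202302, 1.27579)  len=0.2371
  (v6,v0,v7) [-+-] → (-0.1168, 0.0425133, 0)–(-0.1168, -0.0425133, 0)  len=0.0850
  (v6,v7,v2) [--+] → (-0.1168, -0.0425133, 1.45089)–(-0.1168, 0.0425133, 1.45089)  len=0.0850
  (v7,v0,v8) [-+-] → (-0.1168, -0.0425133, 0)–(-0.1168, -0.202302, 0)  len=0.1598
  (v7,v8,v2) [--+] → (-0.1168, -0.202302, 1.27579)–(-0.1168, -0.0425133, 1.45089)  len=0.2371
  (v8,v0,v9) [-++] → (-0.1168, -0.202302, 0)–(-0.1168, -0.96224, 0)  len=0.7599
  (v8,v9,v2) [-++] → (-0.1168, -0.96224, 0)–(-0.1168, -0.202302, 1.27579)  len=1.4850

Chained into 1 loop(s):
  loop 1: 10 segments, perimeter = 5.4535
Total perimeter = 5.454


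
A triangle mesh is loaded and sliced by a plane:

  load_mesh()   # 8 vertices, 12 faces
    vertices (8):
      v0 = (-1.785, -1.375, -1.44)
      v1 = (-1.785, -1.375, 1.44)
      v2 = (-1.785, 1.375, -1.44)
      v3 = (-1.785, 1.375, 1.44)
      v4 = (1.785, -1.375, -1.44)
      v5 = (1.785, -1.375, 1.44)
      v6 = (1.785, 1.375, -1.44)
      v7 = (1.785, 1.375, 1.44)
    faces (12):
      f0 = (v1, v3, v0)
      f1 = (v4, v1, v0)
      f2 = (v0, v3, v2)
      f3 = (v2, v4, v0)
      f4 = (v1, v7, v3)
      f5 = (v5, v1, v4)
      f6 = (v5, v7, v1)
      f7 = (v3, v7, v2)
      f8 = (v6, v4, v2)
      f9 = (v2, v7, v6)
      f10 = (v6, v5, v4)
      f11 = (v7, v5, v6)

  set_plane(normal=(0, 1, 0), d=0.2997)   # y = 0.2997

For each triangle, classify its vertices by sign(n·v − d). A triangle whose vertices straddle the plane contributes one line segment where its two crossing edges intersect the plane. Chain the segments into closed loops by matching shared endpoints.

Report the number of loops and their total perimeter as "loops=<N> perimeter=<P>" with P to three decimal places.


Straddling triangles (8 of 12):
  (v1,v3,v0) [-+-] → (-1.785, 0.2997, 1.44)–(-1.785, 0.2997, 0.313868)  len=1.1261
  (v0,v3,v2) [-++] → (-1.785, 0.2997, 0.313868)–(-1.785, 0.2997, -1.44)  len=1.7539
  (v2,v4,v0) [+--] → (-0.389065, 0.2997, -1.44)–(-1.785, 0.2997, -1.44)  len=1.3959
  (v1,v7,v3) [-++] → (0.389065, 0.2997, 1.44)–(-1.785, 0.2997, 1.44)  len=2.1741
  (v5,v7,v1) [-+-] → (1.785, 0.2997, 1.44)–(0.389065, 0.2997, 1.44)  len=1.3959
  (v6,v4,v2) [+-+] → (1.785, 0.2997, -1.44)–(-0.389065, 0.2997, -1.44)  len=2.1741
  (v6,v5,v4) [+--] → (1.785, 0.2997, -0.313868)–(1.785, 0.2997, -1.44)  len=1.1261
  (v7,v5,v6) [+-+] → (1.785, 0.2997, 1.44)–(1.785, 0.2997, -0.313868)  len=1.7539

Chained into 1 loop(s):
  loop 1: 8 segments, perimeter = 12.9000
Total perimeter = 12.900

loops=1 perimeter=12.900


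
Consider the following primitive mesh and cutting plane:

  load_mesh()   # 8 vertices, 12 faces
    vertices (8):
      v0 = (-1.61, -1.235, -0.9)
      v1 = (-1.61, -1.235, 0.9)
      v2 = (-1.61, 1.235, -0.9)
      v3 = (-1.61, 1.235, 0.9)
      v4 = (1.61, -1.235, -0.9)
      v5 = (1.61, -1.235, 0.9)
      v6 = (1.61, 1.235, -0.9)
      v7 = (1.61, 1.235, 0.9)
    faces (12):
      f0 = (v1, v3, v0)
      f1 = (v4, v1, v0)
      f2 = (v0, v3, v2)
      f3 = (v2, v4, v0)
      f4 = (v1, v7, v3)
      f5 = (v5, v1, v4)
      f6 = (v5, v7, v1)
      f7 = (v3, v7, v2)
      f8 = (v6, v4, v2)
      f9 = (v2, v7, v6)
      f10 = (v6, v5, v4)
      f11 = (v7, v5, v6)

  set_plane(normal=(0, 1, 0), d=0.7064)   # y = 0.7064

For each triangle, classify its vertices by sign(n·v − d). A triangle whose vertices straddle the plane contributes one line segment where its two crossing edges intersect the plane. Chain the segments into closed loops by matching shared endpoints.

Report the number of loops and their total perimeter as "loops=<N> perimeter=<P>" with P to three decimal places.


Straddling triangles (8 of 12):
  (v1,v3,v0) [-+-] → (-1.61, 0.7064, 0.9)–(-1.61, 0.7064, 0.514785)  len=0.3852
  (v0,v3,v2) [-++] → (-1.61, 0.7064, 0.514785)–(-1.61, 0.7064, -0.9)  len=1.4148
  (v2,v4,v0) [+--] → (-0.920894, 0.7064, -0.9)–(-1.61, 0.7064, -0.9)  len=0.6891
  (v1,v7,v3) [-++] → (0.920894, 0.7064, 0.9)–(-1.61, 0.7064, 0.9)  len=2.5309
  (v5,v7,v1) [-+-] → (1.61, 0.7064, 0.9)–(0.920894, 0.7064, 0.9)  len=0.6891
  (v6,v4,v2) [+-+] → (1.61, 0.7064, -0.9)–(-0.920894, 0.7064, -0.9)  len=2.5309
  (v6,v5,v4) [+--] → (1.61, 0.7064, -0.514785)–(1.61, 0.7064, -0.9)  len=0.3852
  (v7,v5,v6) [+-+] → (1.61, 0.7064, 0.9)–(1.61, 0.7064, -0.514785)  len=1.4148

Chained into 1 loop(s):
  loop 1: 8 segments, perimeter = 10.0400
Total perimeter = 10.040

loops=1 perimeter=10.040


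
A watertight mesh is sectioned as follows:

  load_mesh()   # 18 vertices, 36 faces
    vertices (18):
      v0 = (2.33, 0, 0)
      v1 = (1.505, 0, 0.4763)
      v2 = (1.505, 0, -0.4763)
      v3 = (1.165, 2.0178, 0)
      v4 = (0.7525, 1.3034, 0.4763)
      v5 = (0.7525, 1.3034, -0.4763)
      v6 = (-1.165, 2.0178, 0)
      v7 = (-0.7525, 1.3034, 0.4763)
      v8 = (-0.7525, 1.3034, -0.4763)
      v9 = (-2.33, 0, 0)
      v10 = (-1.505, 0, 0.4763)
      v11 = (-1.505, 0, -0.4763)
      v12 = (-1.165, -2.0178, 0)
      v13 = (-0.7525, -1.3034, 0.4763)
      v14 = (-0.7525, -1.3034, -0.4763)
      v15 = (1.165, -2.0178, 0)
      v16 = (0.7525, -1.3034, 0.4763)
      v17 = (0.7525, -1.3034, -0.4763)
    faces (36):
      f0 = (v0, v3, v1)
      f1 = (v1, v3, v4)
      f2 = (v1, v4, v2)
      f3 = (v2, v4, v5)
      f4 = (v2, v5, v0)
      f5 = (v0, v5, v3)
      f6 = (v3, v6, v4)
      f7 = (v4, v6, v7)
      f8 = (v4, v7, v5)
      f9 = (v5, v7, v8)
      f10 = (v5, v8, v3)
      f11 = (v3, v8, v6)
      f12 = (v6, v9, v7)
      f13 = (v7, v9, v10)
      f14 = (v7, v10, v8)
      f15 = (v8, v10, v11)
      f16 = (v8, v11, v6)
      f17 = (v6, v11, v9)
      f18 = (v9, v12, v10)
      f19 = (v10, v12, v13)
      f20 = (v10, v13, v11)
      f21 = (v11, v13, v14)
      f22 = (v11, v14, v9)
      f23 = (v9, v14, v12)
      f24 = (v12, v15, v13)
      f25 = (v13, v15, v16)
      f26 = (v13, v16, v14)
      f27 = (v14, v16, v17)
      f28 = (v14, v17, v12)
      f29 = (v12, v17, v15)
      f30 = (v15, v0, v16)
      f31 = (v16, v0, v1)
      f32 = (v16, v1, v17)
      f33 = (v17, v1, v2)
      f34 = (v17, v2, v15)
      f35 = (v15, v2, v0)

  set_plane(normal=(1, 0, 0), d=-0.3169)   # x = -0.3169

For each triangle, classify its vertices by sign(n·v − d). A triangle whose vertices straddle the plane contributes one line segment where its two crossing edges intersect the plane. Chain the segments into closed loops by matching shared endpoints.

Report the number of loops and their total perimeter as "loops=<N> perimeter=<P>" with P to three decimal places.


Straddling triangles (12 of 36):
  (v3,v6,v4) [+-+] → (-0.3169, 2.0178, 0)–(-0.3169, 1.70182, 0.210665)  len=0.3798
  (v4,v6,v7) [+--] → (-0.3169, 1.70182, 0.210665)–(-0.3169, 1.3034, 0.4763)  len=0.4789
  (v4,v7,v5) [+-+] → (-0.3169, 1.3034, 0.4763)–(-0.3169, 1.3034, 0.200584)  len=0.2757
  (v5,v7,v8) [+--] → (-0.3169, 1.3034, 0.200584)–(-0.3169, 1.3034, -0.4763)  len=0.6769
  (v5,v8,v3) [+-+] → (-0.3169, 1.3034, -0.4763)–(-0.3169, 1.46569, -0.368099)  len=0.1951
  (v3,v8,v6) [+--] → (-0.3169, 1.46569, -0.368099)–(-0.3169, 2.0178, 0)  len=0.6636
  (v12,v15,v13) [-+-] → (-0.3169, -2.0178, 0)–(-0.3169, -1.46569, 0.368099)  len=0.6636
  (v13,v15,v16) [-++] → (-0.3169, -1.46569, 0.368099)–(-0.3169, -1.3034, 0.4763)  len=0.1951
  (v13,v16,v14) [-+-] → (-0.3169, -1.3034, 0.4763)–(-0.3169, -1.3034, -0.200584)  len=0.6769
  (v14,v16,v17) [-++] → (-0.3169, -1.3034, -0.200584)–(-0.3169, -1.3034, -0.4763)  len=0.2757
  (v14,v17,v12) [-+-] → (-0.3169, -1.3034, -0.4763)–(-0.3169, -1.70182, -0.210665)  len=0.4789
  (v12,v17,v15) [-++] → (-0.3169, -1.70182, -0.210665)–(-0.3169, -2.0178, 0)  len=0.3798

Chained into 2 loop(s):
  loop 1: 6 segments, perimeter = 2.6698
  loop 2: 6 segments, perimeter = 2.6698
Total perimeter = 5.340

loops=2 perimeter=5.340
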